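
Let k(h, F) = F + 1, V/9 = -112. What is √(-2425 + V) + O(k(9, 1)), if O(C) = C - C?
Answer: I*√3433 ≈ 58.592*I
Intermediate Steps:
V = -1008 (V = 9*(-112) = -1008)
k(h, F) = 1 + F
O(C) = 0
√(-2425 + V) + O(k(9, 1)) = √(-2425 - 1008) + 0 = √(-3433) + 0 = I*√3433 + 0 = I*√3433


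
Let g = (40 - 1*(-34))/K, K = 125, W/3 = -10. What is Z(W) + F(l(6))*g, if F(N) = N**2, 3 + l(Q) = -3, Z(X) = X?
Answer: -1086/125 ≈ -8.6880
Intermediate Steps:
W = -30 (W = 3*(-10) = -30)
l(Q) = -6 (l(Q) = -3 - 3 = -6)
g = 74/125 (g = (40 - 1*(-34))/125 = (40 + 34)*(1/125) = 74*(1/125) = 74/125 ≈ 0.59200)
Z(W) + F(l(6))*g = -30 + (-6)**2*(74/125) = -30 + 36*(74/125) = -30 + 2664/125 = -1086/125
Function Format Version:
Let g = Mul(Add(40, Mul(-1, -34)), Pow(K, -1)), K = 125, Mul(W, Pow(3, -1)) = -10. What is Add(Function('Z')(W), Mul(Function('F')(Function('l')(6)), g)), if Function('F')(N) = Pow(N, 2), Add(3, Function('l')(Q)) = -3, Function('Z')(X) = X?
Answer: Rational(-1086, 125) ≈ -8.6880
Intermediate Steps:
W = -30 (W = Mul(3, -10) = -30)
Function('l')(Q) = -6 (Function('l')(Q) = Add(-3, -3) = -6)
g = Rational(74, 125) (g = Mul(Add(40, Mul(-1, -34)), Pow(125, -1)) = Mul(Add(40, 34), Rational(1, 125)) = Mul(74, Rational(1, 125)) = Rational(74, 125) ≈ 0.59200)
Add(Function('Z')(W), Mul(Function('F')(Function('l')(6)), g)) = Add(-30, Mul(Pow(-6, 2), Rational(74, 125))) = Add(-30, Mul(36, Rational(74, 125))) = Add(-30, Rational(2664, 125)) = Rational(-1086, 125)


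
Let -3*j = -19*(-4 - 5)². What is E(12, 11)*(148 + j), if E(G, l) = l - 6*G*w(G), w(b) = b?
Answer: -563833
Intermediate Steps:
j = 513 (j = -(-19)*(-4 - 5)²/3 = -(-19)*(-9)²/3 = -(-19)*81/3 = -⅓*(-1539) = 513)
E(G, l) = l - 6*G² (E(G, l) = l - 6*G*G = l - 6*G²)
E(12, 11)*(148 + j) = (11 - 6*12²)*(148 + 513) = (11 - 6*144)*661 = (11 - 864)*661 = -853*661 = -563833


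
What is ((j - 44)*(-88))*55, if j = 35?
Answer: 43560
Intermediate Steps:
((j - 44)*(-88))*55 = ((35 - 44)*(-88))*55 = -9*(-88)*55 = 792*55 = 43560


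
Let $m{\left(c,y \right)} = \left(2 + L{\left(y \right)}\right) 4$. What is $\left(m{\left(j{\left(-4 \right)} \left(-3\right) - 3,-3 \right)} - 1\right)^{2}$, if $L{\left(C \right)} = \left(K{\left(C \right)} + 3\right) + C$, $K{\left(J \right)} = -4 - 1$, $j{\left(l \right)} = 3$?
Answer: $169$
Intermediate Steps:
$K{\left(J \right)} = -5$
$L{\left(C \right)} = -2 + C$ ($L{\left(C \right)} = \left(-5 + 3\right) + C = -2 + C$)
$m{\left(c,y \right)} = 4 y$ ($m{\left(c,y \right)} = \left(2 + \left(-2 + y\right)\right) 4 = y 4 = 4 y$)
$\left(m{\left(j{\left(-4 \right)} \left(-3\right) - 3,-3 \right)} - 1\right)^{2} = \left(4 \left(-3\right) - 1\right)^{2} = \left(-12 - 1\right)^{2} = \left(-13\right)^{2} = 169$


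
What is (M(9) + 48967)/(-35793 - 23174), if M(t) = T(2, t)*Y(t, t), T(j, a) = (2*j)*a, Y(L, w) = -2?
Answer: -48895/58967 ≈ -0.82919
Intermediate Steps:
T(j, a) = 2*a*j
M(t) = -8*t (M(t) = (2*t*2)*(-2) = (4*t)*(-2) = -8*t)
(M(9) + 48967)/(-35793 - 23174) = (-8*9 + 48967)/(-35793 - 23174) = (-72 + 48967)/(-58967) = 48895*(-1/58967) = -48895/58967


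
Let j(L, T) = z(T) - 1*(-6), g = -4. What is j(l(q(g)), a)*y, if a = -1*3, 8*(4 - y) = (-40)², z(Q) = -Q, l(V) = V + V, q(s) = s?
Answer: -1764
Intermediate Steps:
l(V) = 2*V
y = -196 (y = 4 - ⅛*(-40)² = 4 - ⅛*1600 = 4 - 200 = -196)
a = -3
j(L, T) = 6 - T (j(L, T) = -T - 1*(-6) = -T + 6 = 6 - T)
j(l(q(g)), a)*y = (6 - 1*(-3))*(-196) = (6 + 3)*(-196) = 9*(-196) = -1764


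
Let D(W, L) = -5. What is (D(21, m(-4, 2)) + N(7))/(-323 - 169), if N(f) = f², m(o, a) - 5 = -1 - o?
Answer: -11/123 ≈ -0.089431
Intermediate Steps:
m(o, a) = 4 - o (m(o, a) = 5 + (-1 - o) = 4 - o)
(D(21, m(-4, 2)) + N(7))/(-323 - 169) = (-5 + 7²)/(-323 - 169) = (-5 + 49)/(-492) = 44*(-1/492) = -11/123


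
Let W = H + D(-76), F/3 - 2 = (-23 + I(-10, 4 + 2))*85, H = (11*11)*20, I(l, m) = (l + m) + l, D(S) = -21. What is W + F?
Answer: -7030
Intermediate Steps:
I(l, m) = m + 2*l
H = 2420 (H = 121*20 = 2420)
F = -9429 (F = 6 + 3*((-23 + ((4 + 2) + 2*(-10)))*85) = 6 + 3*((-23 + (6 - 20))*85) = 6 + 3*((-23 - 14)*85) = 6 + 3*(-37*85) = 6 + 3*(-3145) = 6 - 9435 = -9429)
W = 2399 (W = 2420 - 21 = 2399)
W + F = 2399 - 9429 = -7030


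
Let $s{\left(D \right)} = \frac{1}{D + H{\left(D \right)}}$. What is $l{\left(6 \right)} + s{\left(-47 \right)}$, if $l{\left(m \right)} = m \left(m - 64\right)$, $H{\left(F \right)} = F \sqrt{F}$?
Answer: $\frac{- 348 \sqrt{47} + \frac{16357 i}{47}}{\sqrt{47} - i} \approx -348.0 + 0.0030389 i$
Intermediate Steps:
$H{\left(F \right)} = F^{\frac{3}{2}}$
$s{\left(D \right)} = \frac{1}{D + D^{\frac{3}{2}}}$
$l{\left(m \right)} = m \left(-64 + m\right)$
$l{\left(6 \right)} + s{\left(-47 \right)} = 6 \left(-64 + 6\right) + \frac{1}{-47 + \left(-47\right)^{\frac{3}{2}}} = 6 \left(-58\right) + \frac{1}{-47 - 47 i \sqrt{47}} = -348 + \frac{1}{-47 - 47 i \sqrt{47}}$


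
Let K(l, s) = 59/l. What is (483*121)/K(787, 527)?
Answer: 45994641/59 ≈ 7.7957e+5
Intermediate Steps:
(483*121)/K(787, 527) = (483*121)/((59/787)) = 58443/((59*(1/787))) = 58443/(59/787) = 58443*(787/59) = 45994641/59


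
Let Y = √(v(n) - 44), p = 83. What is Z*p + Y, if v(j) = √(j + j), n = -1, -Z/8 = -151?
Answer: 100264 + √(-44 + I*√2) ≈ 1.0026e+5 + 6.6341*I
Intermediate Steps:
Z = 1208 (Z = -8*(-151) = 1208)
v(j) = √2*√j (v(j) = √(2*j) = √2*√j)
Y = √(-44 + I*√2) (Y = √(√2*√(-1) - 44) = √(√2*I - 44) = √(I*√2 - 44) = √(-44 + I*√2) ≈ 0.1066 + 6.6341*I)
Z*p + Y = 1208*83 + √(-44 + I*√2) = 100264 + √(-44 + I*√2)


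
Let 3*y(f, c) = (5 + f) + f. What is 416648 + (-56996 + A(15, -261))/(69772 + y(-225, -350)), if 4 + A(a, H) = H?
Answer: 87025512625/208871 ≈ 4.1665e+5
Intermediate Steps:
A(a, H) = -4 + H
y(f, c) = 5/3 + 2*f/3 (y(f, c) = ((5 + f) + f)/3 = (5 + 2*f)/3 = 5/3 + 2*f/3)
416648 + (-56996 + A(15, -261))/(69772 + y(-225, -350)) = 416648 + (-56996 + (-4 - 261))/(69772 + (5/3 + (⅔)*(-225))) = 416648 + (-56996 - 265)/(69772 + (5/3 - 150)) = 416648 - 57261/(69772 - 445/3) = 416648 - 57261/208871/3 = 416648 - 57261*3/208871 = 416648 - 171783/208871 = 87025512625/208871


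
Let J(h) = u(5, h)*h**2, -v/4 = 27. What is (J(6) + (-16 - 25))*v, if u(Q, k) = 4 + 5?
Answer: -30564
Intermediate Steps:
v = -108 (v = -4*27 = -108)
u(Q, k) = 9
J(h) = 9*h**2
(J(6) + (-16 - 25))*v = (9*6**2 + (-16 - 25))*(-108) = (9*36 - 41)*(-108) = (324 - 41)*(-108) = 283*(-108) = -30564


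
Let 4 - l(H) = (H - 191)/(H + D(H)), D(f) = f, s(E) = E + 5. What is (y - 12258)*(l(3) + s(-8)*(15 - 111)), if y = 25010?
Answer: 12369440/3 ≈ 4.1231e+6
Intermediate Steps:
s(E) = 5 + E
l(H) = 4 - (-191 + H)/(2*H) (l(H) = 4 - (H - 191)/(H + H) = 4 - (-191 + H)/(2*H))
(y - 12258)*(l(3) + s(-8)*(15 - 111)) = (25010 - 12258)*((1/2)*(191 + 7*3)/3 + (5 - 8)*(15 - 111)) = 12752*((1/2)*(1/3)*(191 + 21) - 3*(-96)) = 12752*((1/2)*(1/3)*212 + 288) = 12752*(106/3 + 288) = 12752*(970/3) = 12369440/3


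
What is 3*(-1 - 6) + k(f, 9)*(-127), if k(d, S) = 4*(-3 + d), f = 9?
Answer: -3069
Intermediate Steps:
k(d, S) = -12 + 4*d
3*(-1 - 6) + k(f, 9)*(-127) = 3*(-1 - 6) + (-12 + 4*9)*(-127) = 3*(-7) + (-12 + 36)*(-127) = -21 + 24*(-127) = -21 - 3048 = -3069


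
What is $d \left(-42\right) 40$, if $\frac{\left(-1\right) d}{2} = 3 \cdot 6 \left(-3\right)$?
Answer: $-181440$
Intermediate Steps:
$d = 108$ ($d = - 2 \cdot 3 \cdot 6 \left(-3\right) = - 2 \cdot 18 \left(-3\right) = \left(-2\right) \left(-54\right) = 108$)
$d \left(-42\right) 40 = 108 \left(-42\right) 40 = \left(-4536\right) 40 = -181440$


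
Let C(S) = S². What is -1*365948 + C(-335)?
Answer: -253723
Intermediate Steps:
-1*365948 + C(-335) = -1*365948 + (-335)² = -365948 + 112225 = -253723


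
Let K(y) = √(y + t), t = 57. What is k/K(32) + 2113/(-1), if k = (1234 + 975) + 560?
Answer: -2113 + 2769*√89/89 ≈ -1819.5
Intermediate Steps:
k = 2769 (k = 2209 + 560 = 2769)
K(y) = √(57 + y) (K(y) = √(y + 57) = √(57 + y))
k/K(32) + 2113/(-1) = 2769/(√(57 + 32)) + 2113/(-1) = 2769/(√89) + 2113*(-1) = 2769*(√89/89) - 2113 = 2769*√89/89 - 2113 = -2113 + 2769*√89/89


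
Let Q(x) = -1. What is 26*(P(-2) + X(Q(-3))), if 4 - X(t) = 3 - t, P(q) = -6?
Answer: -156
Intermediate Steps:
X(t) = 1 + t (X(t) = 4 - (3 - t) = 4 + (-3 + t) = 1 + t)
26*(P(-2) + X(Q(-3))) = 26*(-6 + (1 - 1)) = 26*(-6 + 0) = 26*(-6) = -156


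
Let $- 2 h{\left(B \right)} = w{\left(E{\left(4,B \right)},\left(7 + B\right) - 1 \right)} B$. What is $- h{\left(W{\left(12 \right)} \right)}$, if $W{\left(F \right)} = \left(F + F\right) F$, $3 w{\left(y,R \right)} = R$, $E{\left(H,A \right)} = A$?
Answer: $14112$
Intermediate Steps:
$w{\left(y,R \right)} = \frac{R}{3}$
$W{\left(F \right)} = 2 F^{2}$ ($W{\left(F \right)} = 2 F F = 2 F^{2}$)
$h{\left(B \right)} = - \frac{B \left(2 + \frac{B}{3}\right)}{2}$ ($h{\left(B \right)} = - \frac{\frac{\left(7 + B\right) - 1}{3} B}{2} = - \frac{\frac{6 + B}{3} B}{2} = - \frac{\left(2 + \frac{B}{3}\right) B}{2} = - \frac{B \left(2 + \frac{B}{3}\right)}{2}$)
$- h{\left(W{\left(12 \right)} \right)} = - \frac{\left(-1\right) 2 \cdot 12^{2} \left(6 + 2 \cdot 12^{2}\right)}{6} = - \frac{\left(-1\right) 2 \cdot 144 \left(6 + 2 \cdot 144\right)}{6} = - \frac{\left(-1\right) 288 \left(6 + 288\right)}{6} = - \frac{\left(-1\right) 288 \cdot 294}{6} = \left(-1\right) \left(-14112\right) = 14112$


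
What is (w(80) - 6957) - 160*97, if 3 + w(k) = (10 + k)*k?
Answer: -15280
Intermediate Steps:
w(k) = -3 + k*(10 + k) (w(k) = -3 + (10 + k)*k = -3 + k*(10 + k))
(w(80) - 6957) - 160*97 = ((-3 + 80**2 + 10*80) - 6957) - 160*97 = ((-3 + 6400 + 800) - 6957) - 15520 = (7197 - 6957) - 15520 = 240 - 15520 = -15280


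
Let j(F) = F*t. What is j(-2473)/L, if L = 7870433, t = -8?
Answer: 19784/7870433 ≈ 0.0025137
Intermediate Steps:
j(F) = -8*F (j(F) = F*(-8) = -8*F)
j(-2473)/L = -8*(-2473)/7870433 = 19784*(1/7870433) = 19784/7870433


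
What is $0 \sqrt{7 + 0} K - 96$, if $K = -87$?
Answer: $-96$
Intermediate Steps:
$0 \sqrt{7 + 0} K - 96 = 0 \sqrt{7 + 0} \left(-87\right) - 96 = 0 \sqrt{7} \left(-87\right) - 96 = 0 \left(-87\right) - 96 = 0 - 96 = -96$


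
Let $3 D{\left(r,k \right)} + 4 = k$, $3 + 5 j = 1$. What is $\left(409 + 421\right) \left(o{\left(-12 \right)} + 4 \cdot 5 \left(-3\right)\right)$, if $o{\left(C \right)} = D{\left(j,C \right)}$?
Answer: $- \frac{162680}{3} \approx -54227.0$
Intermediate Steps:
$j = - \frac{2}{5}$ ($j = - \frac{3}{5} + \frac{1}{5} \cdot 1 = - \frac{3}{5} + \frac{1}{5} = - \frac{2}{5} \approx -0.4$)
$D{\left(r,k \right)} = - \frac{4}{3} + \frac{k}{3}$
$o{\left(C \right)} = - \frac{4}{3} + \frac{C}{3}$
$\left(409 + 421\right) \left(o{\left(-12 \right)} + 4 \cdot 5 \left(-3\right)\right) = \left(409 + 421\right) \left(\left(- \frac{4}{3} + \frac{1}{3} \left(-12\right)\right) + 4 \cdot 5 \left(-3\right)\right) = 830 \left(\left(- \frac{4}{3} - 4\right) + 20 \left(-3\right)\right) = 830 \left(- \frac{16}{3} - 60\right) = 830 \left(- \frac{196}{3}\right) = - \frac{162680}{3}$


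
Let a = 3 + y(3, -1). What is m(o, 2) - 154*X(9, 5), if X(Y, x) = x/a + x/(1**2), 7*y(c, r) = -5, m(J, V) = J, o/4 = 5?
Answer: -8695/8 ≈ -1086.9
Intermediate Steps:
o = 20 (o = 4*5 = 20)
y(c, r) = -5/7 (y(c, r) = (1/7)*(-5) = -5/7)
a = 16/7 (a = 3 - 5/7 = 16/7 ≈ 2.2857)
X(Y, x) = 23*x/16 (X(Y, x) = x/(16/7) + x/(1**2) = x*(7/16) + x/1 = 7*x/16 + x*1 = 7*x/16 + x = 23*x/16)
m(o, 2) - 154*X(9, 5) = 20 - 1771*5/8 = 20 - 154*115/16 = 20 - 8855/8 = -8695/8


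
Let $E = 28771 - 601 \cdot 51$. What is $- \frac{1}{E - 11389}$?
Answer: $\frac{1}{13269} \approx 7.5364 \cdot 10^{-5}$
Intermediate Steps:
$E = -1880$ ($E = 28771 - 30651 = -1880$)
$- \frac{1}{E - 11389} = - \frac{1}{-1880 - 11389} = - \frac{1}{-13269} = \left(-1\right) \left(- \frac{1}{13269}\right) = \frac{1}{13269}$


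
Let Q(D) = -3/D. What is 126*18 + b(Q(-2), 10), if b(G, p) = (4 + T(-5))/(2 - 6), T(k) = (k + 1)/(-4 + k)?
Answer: 20402/9 ≈ 2266.9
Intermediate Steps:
T(k) = (1 + k)/(-4 + k)
b(G, p) = -10/9 (b(G, p) = (4 + (1 - 5)/(-4 - 5))/(2 - 6) = (4 - 4/(-9))/(-4) = (4 - ⅑*(-4))*(-¼) = (4 + 4/9)*(-¼) = (40/9)*(-¼) = -10/9)
126*18 + b(Q(-2), 10) = 126*18 - 10/9 = 2268 - 10/9 = 20402/9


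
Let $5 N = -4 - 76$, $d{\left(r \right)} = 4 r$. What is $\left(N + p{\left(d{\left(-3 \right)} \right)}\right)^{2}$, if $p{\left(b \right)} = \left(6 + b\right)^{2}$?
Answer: $400$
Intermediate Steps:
$N = -16$ ($N = \frac{-4 - 76}{5} = \frac{1}{5} \left(-80\right) = -16$)
$\left(N + p{\left(d{\left(-3 \right)} \right)}\right)^{2} = \left(-16 + \left(6 + 4 \left(-3\right)\right)^{2}\right)^{2} = \left(-16 + \left(6 - 12\right)^{2}\right)^{2} = \left(-16 + \left(-6\right)^{2}\right)^{2} = \left(-16 + 36\right)^{2} = 20^{2} = 400$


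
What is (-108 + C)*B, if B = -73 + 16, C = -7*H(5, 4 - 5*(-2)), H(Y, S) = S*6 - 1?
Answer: 39273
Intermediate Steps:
H(Y, S) = -1 + 6*S (H(Y, S) = 6*S - 1 = -1 + 6*S)
C = -581 (C = -7*(-1 + 6*(4 - 5*(-2))) = -7*(-1 + 6*(4 + 10)) = -7*(-1 + 6*14) = -7*(-1 + 84) = -7*83 = -581)
B = -57
(-108 + C)*B = (-108 - 581)*(-57) = -689*(-57) = 39273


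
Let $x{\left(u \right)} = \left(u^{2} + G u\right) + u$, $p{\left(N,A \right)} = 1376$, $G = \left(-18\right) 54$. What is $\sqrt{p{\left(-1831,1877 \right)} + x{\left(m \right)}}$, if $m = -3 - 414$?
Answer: $2 \sqrt{145043} \approx 761.69$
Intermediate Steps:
$G = -972$
$m = -417$ ($m = -3 - 414 = -417$)
$x{\left(u \right)} = u^{2} - 971 u$ ($x{\left(u \right)} = \left(u^{2} - 972 u\right) + u = u^{2} - 971 u$)
$\sqrt{p{\left(-1831,1877 \right)} + x{\left(m \right)}} = \sqrt{1376 - 417 \left(-971 - 417\right)} = \sqrt{1376 - -578796} = \sqrt{1376 + 578796} = \sqrt{580172} = 2 \sqrt{145043}$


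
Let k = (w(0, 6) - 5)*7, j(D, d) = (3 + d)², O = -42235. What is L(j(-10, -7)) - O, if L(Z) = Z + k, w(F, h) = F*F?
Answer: 42216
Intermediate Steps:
w(F, h) = F²
k = -35 (k = (0² - 5)*7 = (0 - 5)*7 = -5*7 = -35)
L(Z) = -35 + Z (L(Z) = Z - 35 = -35 + Z)
L(j(-10, -7)) - O = (-35 + (3 - 7)²) - 1*(-42235) = (-35 + (-4)²) + 42235 = (-35 + 16) + 42235 = -19 + 42235 = 42216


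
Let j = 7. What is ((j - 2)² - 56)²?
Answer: 961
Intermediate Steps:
((j - 2)² - 56)² = ((7 - 2)² - 56)² = (5² - 56)² = (25 - 56)² = (-31)² = 961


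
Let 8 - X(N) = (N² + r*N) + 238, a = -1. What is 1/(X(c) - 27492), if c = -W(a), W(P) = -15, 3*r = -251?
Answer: -1/26692 ≈ -3.7464e-5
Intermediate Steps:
r = -251/3 (r = (⅓)*(-251) = -251/3 ≈ -83.667)
c = 15 (c = -1*(-15) = 15)
X(N) = -230 - N² + 251*N/3 (X(N) = 8 - ((N² - 251*N/3) + 238) = 8 - (238 + N² - 251*N/3) = 8 + (-238 - N² + 251*N/3) = -230 - N² + 251*N/3)
1/(X(c) - 27492) = 1/((-230 - 1*15² + (251/3)*15) - 27492) = 1/((-230 - 1*225 + 1255) - 27492) = 1/((-230 - 225 + 1255) - 27492) = 1/(800 - 27492) = 1/(-26692) = -1/26692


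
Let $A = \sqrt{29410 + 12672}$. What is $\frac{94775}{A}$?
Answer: $\frac{94775 \sqrt{42082}}{42082} \approx 462.0$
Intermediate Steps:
$A = \sqrt{42082} \approx 205.14$
$\frac{94775}{A} = \frac{94775}{\sqrt{42082}} = 94775 \frac{\sqrt{42082}}{42082} = \frac{94775 \sqrt{42082}}{42082}$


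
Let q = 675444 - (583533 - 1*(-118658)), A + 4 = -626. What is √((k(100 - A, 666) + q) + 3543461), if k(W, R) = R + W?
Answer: √3518110 ≈ 1875.7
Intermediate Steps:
A = -630 (A = -4 - 626 = -630)
q = -26747 (q = 675444 - (583533 + 118658) = 675444 - 1*702191 = 675444 - 702191 = -26747)
√((k(100 - A, 666) + q) + 3543461) = √(((666 + (100 - 1*(-630))) - 26747) + 3543461) = √(((666 + (100 + 630)) - 26747) + 3543461) = √(((666 + 730) - 26747) + 3543461) = √((1396 - 26747) + 3543461) = √(-25351 + 3543461) = √3518110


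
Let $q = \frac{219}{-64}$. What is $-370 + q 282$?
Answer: $- \frac{42719}{32} \approx -1335.0$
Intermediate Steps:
$q = - \frac{219}{64}$ ($q = 219 \left(- \frac{1}{64}\right) = - \frac{219}{64} \approx -3.4219$)
$-370 + q 282 = -370 - \frac{30879}{32} = - \frac{42719}{32}$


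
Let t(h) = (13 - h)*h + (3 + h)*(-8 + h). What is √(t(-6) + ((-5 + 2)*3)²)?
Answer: 3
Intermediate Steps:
t(h) = h*(13 - h) + (-8 + h)*(3 + h)
√(t(-6) + ((-5 + 2)*3)²) = √((-24 + 8*(-6)) + ((-5 + 2)*3)²) = √((-24 - 48) + (-3*3)²) = √(-72 + (-9)²) = √(-72 + 81) = √9 = 3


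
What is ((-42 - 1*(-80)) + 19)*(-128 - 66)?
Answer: -11058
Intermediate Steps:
((-42 - 1*(-80)) + 19)*(-128 - 66) = ((-42 + 80) + 19)*(-194) = (38 + 19)*(-194) = 57*(-194) = -11058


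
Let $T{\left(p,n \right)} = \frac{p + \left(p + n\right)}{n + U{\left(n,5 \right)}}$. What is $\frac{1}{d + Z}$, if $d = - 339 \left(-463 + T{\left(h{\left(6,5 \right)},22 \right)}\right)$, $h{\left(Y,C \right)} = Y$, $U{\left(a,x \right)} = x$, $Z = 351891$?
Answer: $\frac{9}{4575790} \approx 1.9669 \cdot 10^{-6}$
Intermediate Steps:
$T{\left(p,n \right)} = \frac{n + 2 p}{5 + n}$ ($T{\left(p,n \right)} = \frac{p + \left(p + n\right)}{n + 5} = \frac{p + \left(n + p\right)}{5 + n} = \frac{n + 2 p}{5 + n}$)
$d = \frac{1408771}{9}$ ($d = - 339 \left(-463 + \frac{22 + 2 \cdot 6}{5 + 22}\right) = - 339 \left(-463 + \frac{22 + 12}{27}\right) = - 339 \left(-463 + \frac{1}{27} \cdot 34\right) = - 339 \left(-463 + \frac{34}{27}\right) = \left(-339\right) \left(- \frac{12467}{27}\right) = \frac{1408771}{9} \approx 1.5653 \cdot 10^{5}$)
$\frac{1}{d + Z} = \frac{1}{\frac{1408771}{9} + 351891} = \frac{1}{\frac{4575790}{9}} = \frac{9}{4575790}$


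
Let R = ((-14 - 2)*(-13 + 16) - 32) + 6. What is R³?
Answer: -405224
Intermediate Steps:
R = -74 (R = (-16*3 - 32) + 6 = (-48 - 32) + 6 = -80 + 6 = -74)
R³ = (-74)³ = -405224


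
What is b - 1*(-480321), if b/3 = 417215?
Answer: 1731966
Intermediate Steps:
b = 1251645 (b = 3*417215 = 1251645)
b - 1*(-480321) = 1251645 - 1*(-480321) = 1251645 + 480321 = 1731966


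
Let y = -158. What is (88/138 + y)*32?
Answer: -347456/69 ≈ -5035.6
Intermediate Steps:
(88/138 + y)*32 = (88/138 - 158)*32 = (88*(1/138) - 158)*32 = (44/69 - 158)*32 = -10858/69*32 = -347456/69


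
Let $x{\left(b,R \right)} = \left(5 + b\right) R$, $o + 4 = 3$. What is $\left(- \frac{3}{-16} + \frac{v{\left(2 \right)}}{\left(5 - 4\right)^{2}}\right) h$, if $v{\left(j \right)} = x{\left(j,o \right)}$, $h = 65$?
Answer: $- \frac{7085}{16} \approx -442.81$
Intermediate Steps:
$o = -1$ ($o = -4 + 3 = -1$)
$x{\left(b,R \right)} = R \left(5 + b\right)$
$v{\left(j \right)} = -5 - j$ ($v{\left(j \right)} = - (5 + j) = -5 - j$)
$\left(- \frac{3}{-16} + \frac{v{\left(2 \right)}}{\left(5 - 4\right)^{2}}\right) h = \left(- \frac{3}{-16} + \frac{-5 - 2}{\left(5 - 4\right)^{2}}\right) 65 = \left(\left(-3\right) \left(- \frac{1}{16}\right) + \frac{-5 - 2}{1^{2}}\right) 65 = \left(\frac{3}{16} - \frac{7}{1}\right) 65 = \left(\frac{3}{16} - 7\right) 65 = \left(- \frac{109}{16}\right) 65 = - \frac{7085}{16}$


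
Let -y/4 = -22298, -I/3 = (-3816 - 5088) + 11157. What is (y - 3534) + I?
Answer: 78899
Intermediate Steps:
I = -6759 (I = -3*((-3816 - 5088) + 11157) = -3*(-8904 + 11157) = -3*2253 = -6759)
y = 89192 (y = -4*(-22298) = 89192)
(y - 3534) + I = (89192 - 3534) - 6759 = 85658 - 6759 = 78899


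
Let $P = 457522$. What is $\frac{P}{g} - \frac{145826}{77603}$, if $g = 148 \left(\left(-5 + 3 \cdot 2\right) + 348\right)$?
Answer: $\frac{13986437607}{2004175078} \approx 6.9787$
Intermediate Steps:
$g = 51652$ ($g = 148 \left(\left(-5 + 6\right) + 348\right) = 148 \left(1 + 348\right) = 148 \cdot 349 = 51652$)
$\frac{P}{g} - \frac{145826}{77603} = \frac{457522}{51652} - \frac{145826}{77603} = 457522 \cdot \frac{1}{51652} - \frac{145826}{77603} = \frac{228761}{25826} - \frac{145826}{77603} = \frac{13986437607}{2004175078}$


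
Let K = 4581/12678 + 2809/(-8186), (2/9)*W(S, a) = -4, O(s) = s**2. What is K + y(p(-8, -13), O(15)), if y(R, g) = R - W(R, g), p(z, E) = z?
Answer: 86642387/8648509 ≈ 10.018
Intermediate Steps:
W(S, a) = -18 (W(S, a) = (9/2)*(-4) = -18)
y(R, g) = 18 + R (y(R, g) = R - 1*(-18) = R + 18 = 18 + R)
K = 157297/8648509 (K = 4581*(1/12678) + 2809*(-1/8186) = 1527/4226 - 2809/8186 = 157297/8648509 ≈ 0.018188)
K + y(p(-8, -13), O(15)) = 157297/8648509 + (18 - 8) = 157297/8648509 + 10 = 86642387/8648509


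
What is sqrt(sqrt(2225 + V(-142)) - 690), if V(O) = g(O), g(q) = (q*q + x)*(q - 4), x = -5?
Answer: sqrt(-690 + I*sqrt(2940989)) ≈ 24.068 + 35.627*I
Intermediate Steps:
g(q) = (-5 + q**2)*(-4 + q) (g(q) = (q*q - 5)*(q - 4) = (q**2 - 5)*(-4 + q) = (-5 + q**2)*(-4 + q))
V(O) = 20 + O**3 - 5*O - 4*O**2
sqrt(sqrt(2225 + V(-142)) - 690) = sqrt(sqrt(2225 + (20 + (-142)**3 - 5*(-142) - 4*(-142)**2)) - 690) = sqrt(sqrt(2225 + (20 - 2863288 + 710 - 4*20164)) - 690) = sqrt(sqrt(2225 + (20 - 2863288 + 710 - 80656)) - 690) = sqrt(sqrt(2225 - 2943214) - 690) = sqrt(sqrt(-2940989) - 690) = sqrt(I*sqrt(2940989) - 690) = sqrt(-690 + I*sqrt(2940989))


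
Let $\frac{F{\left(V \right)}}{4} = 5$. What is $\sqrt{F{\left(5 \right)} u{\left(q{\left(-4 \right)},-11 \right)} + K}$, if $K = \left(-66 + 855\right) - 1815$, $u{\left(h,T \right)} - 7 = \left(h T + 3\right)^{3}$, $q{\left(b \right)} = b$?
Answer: $\sqrt{2075574} \approx 1440.7$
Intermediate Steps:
$F{\left(V \right)} = 20$ ($F{\left(V \right)} = 4 \cdot 5 = 20$)
$u{\left(h,T \right)} = 7 + \left(3 + T h\right)^{3}$ ($u{\left(h,T \right)} = 7 + \left(h T + 3\right)^{3} = 7 + \left(T h + 3\right)^{3} = 7 + \left(3 + T h\right)^{3}$)
$K = -1026$ ($K = 789 - 1815 = -1026$)
$\sqrt{F{\left(5 \right)} u{\left(q{\left(-4 \right)},-11 \right)} + K} = \sqrt{20 \left(7 + \left(3 - -44\right)^{3}\right) - 1026} = \sqrt{20 \left(7 + \left(3 + 44\right)^{3}\right) - 1026} = \sqrt{20 \left(7 + 47^{3}\right) - 1026} = \sqrt{20 \left(7 + 103823\right) - 1026} = \sqrt{20 \cdot 103830 - 1026} = \sqrt{2076600 - 1026} = \sqrt{2075574}$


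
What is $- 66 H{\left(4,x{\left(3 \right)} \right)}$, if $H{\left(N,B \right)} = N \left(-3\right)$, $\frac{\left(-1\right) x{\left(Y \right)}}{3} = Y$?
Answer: $792$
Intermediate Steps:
$x{\left(Y \right)} = - 3 Y$
$H{\left(N,B \right)} = - 3 N$
$- 66 H{\left(4,x{\left(3 \right)} \right)} = - 66 \left(\left(-3\right) 4\right) = \left(-66\right) \left(-12\right) = 792$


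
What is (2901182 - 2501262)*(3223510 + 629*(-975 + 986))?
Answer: 1291913165680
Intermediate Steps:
(2901182 - 2501262)*(3223510 + 629*(-975 + 986)) = 399920*(3223510 + 629*11) = 399920*(3223510 + 6919) = 399920*3230429 = 1291913165680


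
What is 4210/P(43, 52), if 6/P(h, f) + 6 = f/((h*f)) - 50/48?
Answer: -15246515/3096 ≈ -4924.6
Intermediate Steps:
P(h, f) = 6/(-169/24 + 1/h) (P(h, f) = 6/(-6 + (f/((h*f)) - 50/48)) = 6/(-6 + (f/((f*h)) - 50*1/48)) = 6/(-6 + (f*(1/(f*h)) - 25/24)) = 6/(-6 + (1/h - 25/24)) = 6/(-6 + (-25/24 + 1/h)) = 6/(-169/24 + 1/h))
4210/P(43, 52) = 4210/((-144*43/(-24 + 169*43))) = 4210/((-144*43/(-24 + 7267))) = 4210/((-144*43/7243)) = 4210/((-144*43*1/7243)) = 4210/(-6192/7243) = 4210*(-7243/6192) = -15246515/3096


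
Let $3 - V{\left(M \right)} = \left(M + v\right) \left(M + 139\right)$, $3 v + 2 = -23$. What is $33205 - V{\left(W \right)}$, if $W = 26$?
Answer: $36117$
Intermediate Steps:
$v = - \frac{25}{3}$ ($v = - \frac{2}{3} + \frac{1}{3} \left(-23\right) = - \frac{2}{3} - \frac{23}{3} = - \frac{25}{3} \approx -8.3333$)
$V{\left(M \right)} = 3 - \left(139 + M\right) \left(- \frac{25}{3} + M\right)$ ($V{\left(M \right)} = 3 - \left(M - \frac{25}{3}\right) \left(M + 139\right) = 3 - \left(- \frac{25}{3} + M\right) \left(139 + M\right) = 3 - \left(139 + M\right) \left(- \frac{25}{3} + M\right)$)
$33205 - V{\left(W \right)} = 33205 - \left(\frac{3484}{3} - 26^{2} - \frac{10192}{3}\right) = 33205 - \left(\frac{3484}{3} - 676 - \frac{10192}{3}\right) = 33205 - -2912 = 33205 + 2912 = 36117$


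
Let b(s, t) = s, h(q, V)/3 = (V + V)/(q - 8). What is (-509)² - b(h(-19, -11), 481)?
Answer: 2331707/9 ≈ 2.5908e+5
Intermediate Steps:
h(q, V) = 6*V/(-8 + q) (h(q, V) = 3*((V + V)/(q - 8)) = 3*((2*V)/(-8 + q)) = 3*(2*V/(-8 + q)) = 6*V/(-8 + q))
(-509)² - b(h(-19, -11), 481) = (-509)² - 6*(-11)/(-8 - 19) = 259081 - 6*(-11)/(-27) = 259081 - 6*(-11)*(-1)/27 = 259081 - 1*22/9 = 259081 - 22/9 = 2331707/9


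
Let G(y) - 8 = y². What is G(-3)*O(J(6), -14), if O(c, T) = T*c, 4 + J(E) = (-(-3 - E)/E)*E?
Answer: -1190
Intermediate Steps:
G(y) = 8 + y²
J(E) = -1 + E (J(E) = -4 + (-(-3 - E)/E)*E = -4 + (3 + E) = -1 + E)
G(-3)*O(J(6), -14) = (8 + (-3)²)*(-14*(-1 + 6)) = (8 + 9)*(-14*5) = 17*(-70) = -1190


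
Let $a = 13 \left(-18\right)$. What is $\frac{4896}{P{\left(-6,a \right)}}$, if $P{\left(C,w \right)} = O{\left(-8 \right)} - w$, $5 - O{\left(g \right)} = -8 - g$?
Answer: $\frac{4896}{239} \approx 20.485$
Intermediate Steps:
$O{\left(g \right)} = 13 + g$ ($O{\left(g \right)} = 5 - \left(-8 - g\right) = 5 + \left(8 + g\right) = 13 + g$)
$a = -234$
$P{\left(C,w \right)} = 5 - w$ ($P{\left(C,w \right)} = \left(13 - 8\right) - w = 5 - w$)
$\frac{4896}{P{\left(-6,a \right)}} = \frac{4896}{5 - -234} = \frac{4896}{5 + 234} = \frac{4896}{239}$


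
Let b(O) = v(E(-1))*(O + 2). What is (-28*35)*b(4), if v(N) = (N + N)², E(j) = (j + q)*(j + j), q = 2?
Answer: -94080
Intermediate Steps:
E(j) = 2*j*(2 + j) (E(j) = (j + 2)*(j + j) = (2 + j)*(2*j) = 2*j*(2 + j))
v(N) = 4*N² (v(N) = (2*N)² = 4*N²)
b(O) = 32 + 16*O (b(O) = (4*(2*(-1)*(2 - 1))²)*(O + 2) = (4*(2*(-1)*1)²)*(2 + O) = (4*(-2)²)*(2 + O) = (4*4)*(2 + O) = 16*(2 + O) = 32 + 16*O)
(-28*35)*b(4) = (-28*35)*(32 + 16*4) = -980*(32 + 64) = -980*96 = -94080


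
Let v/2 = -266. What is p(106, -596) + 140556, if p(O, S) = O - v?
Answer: 141194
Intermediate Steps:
v = -532 (v = 2*(-266) = -532)
p(O, S) = 532 + O (p(O, S) = O - 1*(-532) = O + 532 = 532 + O)
p(106, -596) + 140556 = (532 + 106) + 140556 = 638 + 140556 = 141194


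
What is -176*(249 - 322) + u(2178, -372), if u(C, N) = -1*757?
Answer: 12091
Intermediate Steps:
u(C, N) = -757
-176*(249 - 322) + u(2178, -372) = -176*(249 - 322) - 757 = -176*(-73) - 757 = 12848 - 757 = 12091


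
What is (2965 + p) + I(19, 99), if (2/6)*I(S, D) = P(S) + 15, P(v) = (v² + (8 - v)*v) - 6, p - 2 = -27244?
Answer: -23794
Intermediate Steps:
p = -27242 (p = 2 - 27244 = -27242)
P(v) = -6 + v² + v*(8 - v) (P(v) = (v² + v*(8 - v)) - 6 = -6 + v² + v*(8 - v))
I(S, D) = 27 + 24*S (I(S, D) = 3*((-6 + 8*S) + 15) = 3*(9 + 8*S) = 27 + 24*S)
(2965 + p) + I(19, 99) = (2965 - 27242) + (27 + 24*19) = -24277 + (27 + 456) = -24277 + 483 = -23794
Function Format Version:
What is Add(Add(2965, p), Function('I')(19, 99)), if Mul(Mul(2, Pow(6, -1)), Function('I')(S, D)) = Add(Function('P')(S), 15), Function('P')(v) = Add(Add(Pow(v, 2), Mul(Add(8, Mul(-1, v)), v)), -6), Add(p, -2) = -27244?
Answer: -23794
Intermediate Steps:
p = -27242 (p = Add(2, -27244) = -27242)
Function('P')(v) = Add(-6, Pow(v, 2), Mul(v, Add(8, Mul(-1, v)))) (Function('P')(v) = Add(Add(Pow(v, 2), Mul(v, Add(8, Mul(-1, v)))), -6) = Add(-6, Pow(v, 2), Mul(v, Add(8, Mul(-1, v)))))
Function('I')(S, D) = Add(27, Mul(24, S)) (Function('I')(S, D) = Mul(3, Add(Add(-6, Mul(8, S)), 15)) = Mul(3, Add(9, Mul(8, S))) = Add(27, Mul(24, S)))
Add(Add(2965, p), Function('I')(19, 99)) = Add(Add(2965, -27242), Add(27, Mul(24, 19))) = Add(-24277, Add(27, 456)) = Add(-24277, 483) = -23794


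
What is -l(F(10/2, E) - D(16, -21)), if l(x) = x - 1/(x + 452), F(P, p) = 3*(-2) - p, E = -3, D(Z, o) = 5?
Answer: 3553/444 ≈ 8.0023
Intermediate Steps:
F(P, p) = -6 - p
l(x) = x - 1/(452 + x)
-l(F(10/2, E) - D(16, -21)) = -(-1 + ((-6 - 1*(-3)) - 1*5)² + 452*((-6 - 1*(-3)) - 1*5))/(452 + ((-6 - 1*(-3)) - 1*5)) = -(-1 + ((-6 + 3) - 5)² + 452*((-6 + 3) - 5))/(452 + ((-6 + 3) - 5)) = -(-1 + (-3 - 5)² + 452*(-3 - 5))/(452 + (-3 - 5)) = -(-1 + (-8)² + 452*(-8))/(452 - 8) = -(-1 + 64 - 3616)/444 = -(-3553)/444 = -1*(-3553/444) = 3553/444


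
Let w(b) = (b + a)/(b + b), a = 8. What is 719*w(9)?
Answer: 12223/18 ≈ 679.06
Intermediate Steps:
w(b) = (8 + b)/(2*b) (w(b) = (b + 8)/(b + b) = (8 + b)/((2*b)) = (8 + b)*(1/(2*b)) = (8 + b)/(2*b))
719*w(9) = 719*((½)*(8 + 9)/9) = 719*((½)*(⅑)*17) = 719*(17/18) = 12223/18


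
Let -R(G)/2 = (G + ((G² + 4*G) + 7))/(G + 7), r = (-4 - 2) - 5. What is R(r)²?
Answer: 5329/4 ≈ 1332.3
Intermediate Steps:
r = -11 (r = -6 - 5 = -11)
R(G) = -2*(7 + G² + 5*G)/(7 + G) (R(G) = -2*(G + ((G² + 4*G) + 7))/(G + 7) = -2*(G + (7 + G² + 4*G))/(7 + G) = -2*(7 + G² + 5*G)/(7 + G))
R(r)² = (2*(-7 - 1*(-11)² - 5*(-11))/(7 - 11))² = (2*(-7 - 1*121 + 55)/(-4))² = (2*(-¼)*(-7 - 121 + 55))² = (2*(-¼)*(-73))² = (73/2)² = 5329/4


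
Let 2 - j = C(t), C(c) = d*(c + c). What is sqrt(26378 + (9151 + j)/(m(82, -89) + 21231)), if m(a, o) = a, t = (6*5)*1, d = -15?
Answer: sqrt(11982261673871)/21313 ≈ 162.41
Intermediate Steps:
t = 30 (t = 30*1 = 30)
C(c) = -30*c (C(c) = -15*(c + c) = -30*c)
j = 902 (j = 2 - (-30)*30 = 2 - 1*(-900) = 2 + 900 = 902)
sqrt(26378 + (9151 + j)/(m(82, -89) + 21231)) = sqrt(26378 + (9151 + 902)/(82 + 21231)) = sqrt(26378 + 10053/21313) = sqrt(562204367/21313) = sqrt(11982261673871)/21313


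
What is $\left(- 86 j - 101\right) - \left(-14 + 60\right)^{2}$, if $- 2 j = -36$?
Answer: $-3765$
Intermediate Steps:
$j = 18$ ($j = \left(- \frac{1}{2}\right) \left(-36\right) = 18$)
$\left(- 86 j - 101\right) - \left(-14 + 60\right)^{2} = \left(\left(-86\right) 18 - 101\right) - \left(-14 + 60\right)^{2} = \left(-1548 - 101\right) - 46^{2} = -1649 - 2116 = -3765$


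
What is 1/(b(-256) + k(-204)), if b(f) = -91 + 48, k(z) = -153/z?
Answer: -4/169 ≈ -0.023669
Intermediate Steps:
b(f) = -43
1/(b(-256) + k(-204)) = 1/(-43 - 153/(-204)) = 1/(-43 - 153*(-1/204)) = 1/(-43 + ¾) = 1/(-169/4) = -4/169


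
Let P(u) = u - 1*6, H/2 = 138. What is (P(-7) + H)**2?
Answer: 69169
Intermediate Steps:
H = 276 (H = 2*138 = 276)
P(u) = -6 + u (P(u) = u - 6 = -6 + u)
(P(-7) + H)**2 = ((-6 - 7) + 276)**2 = (-13 + 276)**2 = 263**2 = 69169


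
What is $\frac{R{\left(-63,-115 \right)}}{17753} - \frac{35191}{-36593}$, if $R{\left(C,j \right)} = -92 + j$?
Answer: $\frac{617171072}{649635529} \approx 0.95003$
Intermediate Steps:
$\frac{R{\left(-63,-115 \right)}}{17753} - \frac{35191}{-36593} = \frac{-92 - 115}{17753} - \frac{35191}{-36593} = \left(-207\right) \frac{1}{17753} - - \frac{35191}{36593} = - \frac{207}{17753} + \frac{35191}{36593} = \frac{617171072}{649635529}$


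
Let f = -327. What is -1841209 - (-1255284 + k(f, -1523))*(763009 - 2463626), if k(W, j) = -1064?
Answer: -2136568607925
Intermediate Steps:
-1841209 - (-1255284 + k(f, -1523))*(763009 - 2463626) = -1841209 - (-1255284 - 1064)*(763009 - 2463626) = -1841209 - (-1256348)*(-1700617) = -1841209 - 1*2136566766716 = -1841209 - 2136566766716 = -2136568607925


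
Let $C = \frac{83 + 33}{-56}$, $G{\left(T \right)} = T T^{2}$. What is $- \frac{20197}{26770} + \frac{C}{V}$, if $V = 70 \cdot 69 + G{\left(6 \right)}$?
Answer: $- \frac{24613331}{32605860} \approx -0.75487$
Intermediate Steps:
$G{\left(T \right)} = T^{3}$
$C = - \frac{29}{14}$ ($C = 116 \left(- \frac{1}{56}\right) = - \frac{29}{14} \approx -2.0714$)
$V = 5046$ ($V = 70 \cdot 69 + 6^{3} = 4830 + 216 = 5046$)
$- \frac{20197}{26770} + \frac{C}{V} = - \frac{20197}{26770} - \frac{29}{14 \cdot 5046} = \left(-20197\right) \frac{1}{26770} - \frac{1}{2436} = - \frac{20197}{26770} - \frac{1}{2436} = - \frac{24613331}{32605860}$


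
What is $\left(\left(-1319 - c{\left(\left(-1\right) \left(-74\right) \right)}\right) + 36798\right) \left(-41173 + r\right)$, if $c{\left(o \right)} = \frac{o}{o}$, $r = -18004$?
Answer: $-2099481606$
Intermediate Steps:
$c{\left(o \right)} = 1$
$\left(\left(-1319 - c{\left(\left(-1\right) \left(-74\right) \right)}\right) + 36798\right) \left(-41173 + r\right) = \left(\left(-1319 - 1\right) + 36798\right) \left(-41173 - 18004\right) = \left(\left(-1319 - 1\right) + 36798\right) \left(-59177\right) = \left(-1320 + 36798\right) \left(-59177\right) = 35478 \left(-59177\right) = -2099481606$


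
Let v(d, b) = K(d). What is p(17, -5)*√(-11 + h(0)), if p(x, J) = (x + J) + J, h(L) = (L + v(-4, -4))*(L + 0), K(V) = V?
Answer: 7*I*√11 ≈ 23.216*I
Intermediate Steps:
v(d, b) = d
h(L) = L*(-4 + L) (h(L) = (L - 4)*(L + 0) = (-4 + L)*L = L*(-4 + L))
p(x, J) = x + 2*J (p(x, J) = (J + x) + J = x + 2*J)
p(17, -5)*√(-11 + h(0)) = (17 + 2*(-5))*√(-11 + 0*(-4 + 0)) = (17 - 10)*√(-11 + 0*(-4)) = 7*√(-11 + 0) = 7*√(-11) = 7*(I*√11) = 7*I*√11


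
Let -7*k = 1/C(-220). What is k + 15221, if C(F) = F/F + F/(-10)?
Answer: 2450580/161 ≈ 15221.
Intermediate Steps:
C(F) = 1 - F/10 (C(F) = 1 + F*(-⅒) = 1 - F/10)
k = -1/161 (k = -1/(7*(1 - ⅒*(-220))) = -1/(7*(1 + 22)) = -⅐/23 = -⅐*1/23 = -1/161 ≈ -0.0062112)
k + 15221 = -1/161 + 15221 = 2450580/161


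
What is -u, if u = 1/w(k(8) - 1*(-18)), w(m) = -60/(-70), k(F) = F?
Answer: -7/6 ≈ -1.1667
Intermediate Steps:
w(m) = 6/7 (w(m) = -60*(-1)/70 = -1*(-6/7) = 6/7)
u = 7/6 (u = 1/(6/7) = 7/6 ≈ 1.1667)
-u = -1*7/6 = -7/6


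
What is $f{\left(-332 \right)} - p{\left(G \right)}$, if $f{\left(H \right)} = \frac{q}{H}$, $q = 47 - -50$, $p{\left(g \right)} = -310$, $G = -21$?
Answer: $\frac{102823}{332} \approx 309.71$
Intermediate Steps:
$q = 97$ ($q = 47 + 50 = 97$)
$f{\left(H \right)} = \frac{97}{H}$
$f{\left(-332 \right)} - p{\left(G \right)} = \frac{97}{-332} - -310 = 97 \left(- \frac{1}{332}\right) + 310 = - \frac{97}{332} + 310 = \frac{102823}{332}$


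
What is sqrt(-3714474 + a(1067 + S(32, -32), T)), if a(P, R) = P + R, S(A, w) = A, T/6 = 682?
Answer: I*sqrt(3709283) ≈ 1925.9*I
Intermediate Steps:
T = 4092 (T = 6*682 = 4092)
sqrt(-3714474 + a(1067 + S(32, -32), T)) = sqrt(-3714474 + ((1067 + 32) + 4092)) = sqrt(-3714474 + (1099 + 4092)) = sqrt(-3714474 + 5191) = sqrt(-3709283) = I*sqrt(3709283)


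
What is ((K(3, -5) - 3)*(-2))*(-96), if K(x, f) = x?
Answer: 0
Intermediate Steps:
((K(3, -5) - 3)*(-2))*(-96) = ((3 - 3)*(-2))*(-96) = (0*(-2))*(-96) = 0*(-96) = 0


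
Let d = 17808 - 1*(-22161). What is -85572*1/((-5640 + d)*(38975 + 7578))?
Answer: -28524/532705979 ≈ -5.3545e-5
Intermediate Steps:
d = 39969 (d = 17808 + 22161 = 39969)
-85572*1/((-5640 + d)*(38975 + 7578)) = -85572*1/((-5640 + 39969)*(38975 + 7578)) = -85572/(34329*46553) = -85572/1598117937 = -85572*1/1598117937 = -28524/532705979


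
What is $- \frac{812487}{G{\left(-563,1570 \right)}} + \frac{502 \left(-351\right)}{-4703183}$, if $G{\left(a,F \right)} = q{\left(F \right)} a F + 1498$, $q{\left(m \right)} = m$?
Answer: $\frac{248343345512925}{6526782016913966} \approx 0.03805$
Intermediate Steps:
$G{\left(a,F \right)} = 1498 + a F^{2}$ ($G{\left(a,F \right)} = F a F + 1498 = a F^{2} + 1498 = 1498 + a F^{2}$)
$- \frac{812487}{G{\left(-563,1570 \right)}} + \frac{502 \left(-351\right)}{-4703183} = - \frac{812487}{1498 - 563 \cdot 1570^{2}} + \frac{502 \left(-351\right)}{-4703183} = - \frac{812487}{1498 - 1387738700} - - \frac{176202}{4703183} = - \frac{812487}{1498 - 1387738700} + \frac{176202}{4703183} = - \frac{812487}{-1387737202} + \frac{176202}{4703183} = \left(-812487\right) \left(- \frac{1}{1387737202}\right) + \frac{176202}{4703183} = \frac{812487}{1387737202} + \frac{176202}{4703183} = \frac{248343345512925}{6526782016913966}$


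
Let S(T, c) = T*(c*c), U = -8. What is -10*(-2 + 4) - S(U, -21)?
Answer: 3508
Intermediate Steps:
S(T, c) = T*c²
-10*(-2 + 4) - S(U, -21) = -10*(-2 + 4) - (-8)*(-21)² = -10*2 - (-8)*441 = -20 - 1*(-3528) = -20 + 3528 = 3508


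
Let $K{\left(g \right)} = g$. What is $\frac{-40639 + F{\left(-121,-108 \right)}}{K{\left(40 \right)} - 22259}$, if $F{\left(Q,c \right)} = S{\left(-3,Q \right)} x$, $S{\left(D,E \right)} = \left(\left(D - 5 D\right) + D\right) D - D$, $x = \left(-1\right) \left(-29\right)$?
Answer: $\frac{41335}{22219} \approx 1.8603$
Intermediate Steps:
$x = 29$
$S{\left(D,E \right)} = - D - 3 D^{2}$ ($S{\left(D,E \right)} = \left(- 4 D + D\right) D - D = - 3 D D - D = - 3 D^{2} - D = - D - 3 D^{2}$)
$F{\left(Q,c \right)} = -696$ ($F{\left(Q,c \right)} = \left(-1\right) \left(-3\right) \left(1 + 3 \left(-3\right)\right) 29 = \left(-1\right) \left(-3\right) \left(1 - 9\right) 29 = \left(-1\right) \left(-3\right) \left(-8\right) 29 = \left(-24\right) 29 = -696$)
$\frac{-40639 + F{\left(-121,-108 \right)}}{K{\left(40 \right)} - 22259} = \frac{-40639 - 696}{40 - 22259} = - \frac{41335}{-22219} = \left(-41335\right) \left(- \frac{1}{22219}\right) = \frac{41335}{22219}$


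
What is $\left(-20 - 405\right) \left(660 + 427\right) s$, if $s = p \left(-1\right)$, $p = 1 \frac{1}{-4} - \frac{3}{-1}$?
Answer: $\frac{5081725}{4} \approx 1.2704 \cdot 10^{6}$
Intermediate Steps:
$p = \frac{11}{4}$ ($p = 1 \left(- \frac{1}{4}\right) - -3 = - \frac{1}{4} + 3 = \frac{11}{4} \approx 2.75$)
$s = - \frac{11}{4}$ ($s = \frac{11}{4} \left(-1\right) = - \frac{11}{4} \approx -2.75$)
$\left(-20 - 405\right) \left(660 + 427\right) s = \left(-20 - 405\right) \left(660 + 427\right) \left(- \frac{11}{4}\right) = \left(-425\right) 1087 \left(- \frac{11}{4}\right) = \left(-461975\right) \left(- \frac{11}{4}\right) = \frac{5081725}{4}$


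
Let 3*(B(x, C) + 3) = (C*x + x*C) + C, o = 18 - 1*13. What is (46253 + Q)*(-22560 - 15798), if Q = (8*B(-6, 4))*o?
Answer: -1747066254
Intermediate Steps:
o = 5 (o = 18 - 13 = 5)
B(x, C) = -3 + C/3 + 2*C*x/3 (B(x, C) = -3 + ((C*x + x*C) + C)/3 = -3 + ((C*x + C*x) + C)/3 = -3 + (2*C*x + C)/3 = -3 + (C + 2*C*x)/3 = -3 + (C/3 + 2*C*x/3) = -3 + C/3 + 2*C*x/3)
Q = -2120/3 (Q = (8*(-3 + (1/3)*4 + (2/3)*4*(-6)))*5 = (8*(-3 + 4/3 - 16))*5 = (8*(-53/3))*5 = -424/3*5 = -2120/3 ≈ -706.67)
(46253 + Q)*(-22560 - 15798) = (46253 - 2120/3)*(-22560 - 15798) = (136639/3)*(-38358) = -1747066254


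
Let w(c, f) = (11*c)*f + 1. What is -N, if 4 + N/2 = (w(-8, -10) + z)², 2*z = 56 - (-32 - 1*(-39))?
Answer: -3279705/2 ≈ -1.6399e+6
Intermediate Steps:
w(c, f) = 1 + 11*c*f (w(c, f) = 11*c*f + 1 = 1 + 11*c*f)
z = 49/2 (z = (56 - (-32 - 1*(-39)))/2 = (56 - (-32 + 39))/2 = (56 - 1*7)/2 = (56 - 7)/2 = (½)*49 = 49/2 ≈ 24.500)
N = 3279705/2 (N = -8 + 2*((1 + 11*(-8)*(-10)) + 49/2)² = -8 + 2*((1 + 880) + 49/2)² = -8 + 2*(881 + 49/2)² = -8 + 2*(1811/2)² = -8 + 2*(3279721/4) = -8 + 3279721/2 = 3279705/2 ≈ 1.6399e+6)
-N = -1*3279705/2 = -3279705/2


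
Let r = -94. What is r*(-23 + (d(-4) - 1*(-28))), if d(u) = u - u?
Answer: -470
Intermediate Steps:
d(u) = 0
r*(-23 + (d(-4) - 1*(-28))) = -94*(-23 + (0 - 1*(-28))) = -94*(-23 + (0 + 28)) = -94*(-23 + 28) = -94*5 = -470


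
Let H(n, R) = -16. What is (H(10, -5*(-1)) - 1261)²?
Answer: 1630729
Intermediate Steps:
(H(10, -5*(-1)) - 1261)² = (-16 - 1261)² = (-1277)² = 1630729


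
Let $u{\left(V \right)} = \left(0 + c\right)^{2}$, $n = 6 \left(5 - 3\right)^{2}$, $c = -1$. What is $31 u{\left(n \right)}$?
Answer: $31$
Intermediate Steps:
$n = 24$ ($n = 6 \cdot 2^{2} = 6 \cdot 4 = 24$)
$u{\left(V \right)} = 1$ ($u{\left(V \right)} = \left(0 - 1\right)^{2} = \left(-1\right)^{2} = 1$)
$31 u{\left(n \right)} = 31 \cdot 1 = 31$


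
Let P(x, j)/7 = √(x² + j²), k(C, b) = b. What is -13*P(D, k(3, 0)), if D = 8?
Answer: -728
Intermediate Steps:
P(x, j) = 7*√(j² + x²) (P(x, j) = 7*√(x² + j²) = 7*√(j² + x²))
-13*P(D, k(3, 0)) = -91*√(0² + 8²) = -91*√(0 + 64) = -91*√64 = -91*8 = -13*56 = -728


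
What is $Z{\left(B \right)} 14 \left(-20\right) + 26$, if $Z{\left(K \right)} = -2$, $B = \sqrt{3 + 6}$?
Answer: $586$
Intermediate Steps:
$B = 3$ ($B = \sqrt{9} = 3$)
$Z{\left(B \right)} 14 \left(-20\right) + 26 = \left(-2\right) 14 \left(-20\right) + 26 = \left(-28\right) \left(-20\right) + 26 = 560 + 26 = 586$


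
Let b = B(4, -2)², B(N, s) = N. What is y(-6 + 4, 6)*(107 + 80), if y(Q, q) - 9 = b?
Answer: 4675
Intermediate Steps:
b = 16 (b = 4² = 16)
y(Q, q) = 25 (y(Q, q) = 9 + 16 = 25)
y(-6 + 4, 6)*(107 + 80) = 25*(107 + 80) = 25*187 = 4675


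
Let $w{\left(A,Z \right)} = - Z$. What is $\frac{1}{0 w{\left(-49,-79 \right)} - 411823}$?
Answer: $- \frac{1}{411823} \approx -2.4282 \cdot 10^{-6}$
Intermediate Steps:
$\frac{1}{0 w{\left(-49,-79 \right)} - 411823} = \frac{1}{0 \left(\left(-1\right) \left(-79\right)\right) - 411823} = \frac{1}{0 \cdot 79 - 411823} = \frac{1}{0 - 411823} = \frac{1}{-411823} = - \frac{1}{411823}$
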